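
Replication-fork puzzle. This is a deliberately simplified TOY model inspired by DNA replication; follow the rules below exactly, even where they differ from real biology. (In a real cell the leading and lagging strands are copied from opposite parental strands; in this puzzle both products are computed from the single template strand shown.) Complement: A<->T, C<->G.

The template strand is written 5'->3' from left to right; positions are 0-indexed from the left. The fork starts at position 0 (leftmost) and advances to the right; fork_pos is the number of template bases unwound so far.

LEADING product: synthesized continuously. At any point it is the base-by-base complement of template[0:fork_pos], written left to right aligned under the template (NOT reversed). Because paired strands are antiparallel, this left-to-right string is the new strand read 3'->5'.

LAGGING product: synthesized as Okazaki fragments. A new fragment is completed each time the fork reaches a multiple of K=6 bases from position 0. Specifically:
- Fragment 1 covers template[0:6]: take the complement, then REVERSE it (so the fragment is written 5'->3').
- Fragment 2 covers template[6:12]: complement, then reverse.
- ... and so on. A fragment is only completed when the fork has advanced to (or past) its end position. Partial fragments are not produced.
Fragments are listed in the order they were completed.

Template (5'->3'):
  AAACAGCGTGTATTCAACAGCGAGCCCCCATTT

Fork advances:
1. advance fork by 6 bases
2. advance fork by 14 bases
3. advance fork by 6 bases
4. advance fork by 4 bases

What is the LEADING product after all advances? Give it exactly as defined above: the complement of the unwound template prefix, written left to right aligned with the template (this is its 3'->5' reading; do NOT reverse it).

Answer: TTTGTCGCACATAAGTTGTCGCTCGGGGGT

Derivation:
Step 1: advance 6 -> fork_pos = 0 + 6 = 6.
Step 2: advance 14 -> fork_pos = 6 + 14 = 20.
Step 3: advance 6 -> fork_pos = 20 + 6 = 26.
Step 4: advance 4 -> fork_pos = 26 + 4 = 30.
Unwound prefix: template[0:30] = AAACAGCGTGTATTCAACAGCGAGCCCCCA
Complement it base by base (A<->T, C<->G), keeping left-to-right order:
  [0:5] AAACA -> TTTGT
  [5:10] GCGTG -> CGCAC
  [10:15] TATTC -> ATAAG
  [15:20] AACAG -> TTGTC
  [20:25] CGAGC -> GCTCG
  [25:30] CCCCA -> GGGGT
Concatenate: TTTGTCGCACATAAGTTGTCGCTCGGGGGT (length 30; written aligned with the template, i.e. 3'->5').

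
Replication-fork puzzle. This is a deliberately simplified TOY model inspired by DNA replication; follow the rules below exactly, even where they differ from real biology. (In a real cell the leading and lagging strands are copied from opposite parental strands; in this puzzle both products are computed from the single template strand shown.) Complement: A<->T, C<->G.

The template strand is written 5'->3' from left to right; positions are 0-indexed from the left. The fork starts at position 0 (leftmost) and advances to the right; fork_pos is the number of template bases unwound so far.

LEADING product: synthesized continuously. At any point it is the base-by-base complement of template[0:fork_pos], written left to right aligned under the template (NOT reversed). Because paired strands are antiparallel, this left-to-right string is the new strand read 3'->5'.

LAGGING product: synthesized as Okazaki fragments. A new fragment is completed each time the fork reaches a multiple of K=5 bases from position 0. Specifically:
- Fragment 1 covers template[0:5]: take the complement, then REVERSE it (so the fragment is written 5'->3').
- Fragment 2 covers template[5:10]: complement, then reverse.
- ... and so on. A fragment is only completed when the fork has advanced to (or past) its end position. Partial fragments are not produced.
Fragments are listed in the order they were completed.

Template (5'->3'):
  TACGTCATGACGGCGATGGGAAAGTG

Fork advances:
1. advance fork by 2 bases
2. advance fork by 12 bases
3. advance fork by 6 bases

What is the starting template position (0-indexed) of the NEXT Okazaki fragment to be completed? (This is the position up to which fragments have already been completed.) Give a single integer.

Step 1: advance 2 -> fork_pos = 0 + 2 = 2. Next multiple of 5 is 5 (not reached); still 0 fragment(s).
Step 2: advance 12 -> fork_pos = 2 + 12 = 14. Reached multiple(s) of 5: 5, 10 -> fragments 1-2 completed (2 total).
Step 3: advance 6 -> fork_pos = 14 + 6 = 20. Reached multiple(s) of 5: 15, 20 -> fragments 3-4 completed (4 total).
4 fragment(s) completed, covering template[0:20] (4 x 5 = 20). The next fragment, fragment 5, covers template[20:25], so it starts at position 20.

Answer: 20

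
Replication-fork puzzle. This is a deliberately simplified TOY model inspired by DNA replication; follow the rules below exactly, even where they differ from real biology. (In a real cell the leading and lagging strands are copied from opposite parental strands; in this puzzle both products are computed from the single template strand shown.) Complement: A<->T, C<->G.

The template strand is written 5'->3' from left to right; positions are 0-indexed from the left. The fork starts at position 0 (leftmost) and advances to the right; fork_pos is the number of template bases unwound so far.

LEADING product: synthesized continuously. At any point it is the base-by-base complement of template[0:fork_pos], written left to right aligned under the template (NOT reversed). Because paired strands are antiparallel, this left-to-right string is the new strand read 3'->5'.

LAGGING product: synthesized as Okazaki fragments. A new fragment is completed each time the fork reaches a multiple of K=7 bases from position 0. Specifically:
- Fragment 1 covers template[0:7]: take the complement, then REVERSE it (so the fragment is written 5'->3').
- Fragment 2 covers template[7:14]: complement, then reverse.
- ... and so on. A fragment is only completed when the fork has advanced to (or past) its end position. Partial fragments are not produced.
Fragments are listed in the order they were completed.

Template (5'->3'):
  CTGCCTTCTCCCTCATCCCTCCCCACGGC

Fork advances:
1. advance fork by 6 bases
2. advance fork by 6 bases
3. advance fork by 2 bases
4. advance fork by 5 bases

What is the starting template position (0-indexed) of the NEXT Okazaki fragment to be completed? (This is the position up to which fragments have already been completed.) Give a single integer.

Answer: 14

Derivation:
Step 1: advance 6 -> fork_pos = 0 + 6 = 6. Next multiple of 7 is 7 (not reached); still 0 fragment(s).
Step 2: advance 6 -> fork_pos = 6 + 6 = 12. Reached multiple(s) of 7: 7 -> fragment 1 completed (1 total).
Step 3: advance 2 -> fork_pos = 12 + 2 = 14. Reached multiple(s) of 7: 14 -> fragment 2 completed (2 total).
Step 4: advance 5 -> fork_pos = 14 + 5 = 19. Next multiple of 7 is 21 (not reached); still 2 fragment(s).
2 fragment(s) completed, covering template[0:14] (2 x 7 = 14). The next fragment, fragment 3, covers template[14:21], so it starts at position 14.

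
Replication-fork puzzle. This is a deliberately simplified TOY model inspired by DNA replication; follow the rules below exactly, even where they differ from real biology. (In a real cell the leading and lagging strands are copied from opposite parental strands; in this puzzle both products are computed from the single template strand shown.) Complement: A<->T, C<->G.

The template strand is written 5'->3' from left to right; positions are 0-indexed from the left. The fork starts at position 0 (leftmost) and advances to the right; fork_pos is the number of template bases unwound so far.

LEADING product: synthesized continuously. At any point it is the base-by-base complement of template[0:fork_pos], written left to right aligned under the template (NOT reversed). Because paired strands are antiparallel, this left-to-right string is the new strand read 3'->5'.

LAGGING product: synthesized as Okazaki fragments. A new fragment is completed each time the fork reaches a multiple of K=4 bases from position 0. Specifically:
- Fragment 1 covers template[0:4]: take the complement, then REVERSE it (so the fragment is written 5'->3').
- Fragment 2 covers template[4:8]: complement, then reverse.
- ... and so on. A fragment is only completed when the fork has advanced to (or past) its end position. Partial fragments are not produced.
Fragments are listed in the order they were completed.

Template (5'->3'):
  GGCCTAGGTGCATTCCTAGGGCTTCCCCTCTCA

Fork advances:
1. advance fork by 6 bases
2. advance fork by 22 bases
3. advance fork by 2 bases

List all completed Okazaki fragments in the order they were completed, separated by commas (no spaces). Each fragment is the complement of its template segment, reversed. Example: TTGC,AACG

Answer: GGCC,CCTA,TGCA,GGAA,CCTA,AAGC,GGGG

Derivation:
Step 1: advance 6 -> fork_pos = 0 + 6 = 6. Reached multiple(s) of 4: 4 -> fragment 1 completed (1 total).
Step 2: advance 22 -> fork_pos = 6 + 22 = 28. Reached multiple(s) of 4: 8, 12, 16, 20, 24, 28 -> fragments 2-7 completed (7 total).
Step 3: advance 2 -> fork_pos = 28 + 2 = 30. Next multiple of 4 is 32 (not reached); still 7 fragment(s).
Final fork_pos = 30, so 7 fragment(s) are complete. Build each: template segment -> complement -> reverse.
Fragment 1: template[0:4] = GGCC -> complement CCGG -> reversed GGCC
Fragment 2: template[4:8] = TAGG -> complement ATCC -> reversed CCTA
Fragment 3: template[8:12] = TGCA -> complement ACGT -> reversed TGCA
Fragment 4: template[12:16] = TTCC -> complement AAGG -> reversed GGAA
Fragment 5: template[16:20] = TAGG -> complement ATCC -> reversed CCTA
Fragment 6: template[20:24] = GCTT -> complement CGAA -> reversed AAGC
Fragment 7: template[24:28] = CCCC -> complement GGGG -> reversed GGGG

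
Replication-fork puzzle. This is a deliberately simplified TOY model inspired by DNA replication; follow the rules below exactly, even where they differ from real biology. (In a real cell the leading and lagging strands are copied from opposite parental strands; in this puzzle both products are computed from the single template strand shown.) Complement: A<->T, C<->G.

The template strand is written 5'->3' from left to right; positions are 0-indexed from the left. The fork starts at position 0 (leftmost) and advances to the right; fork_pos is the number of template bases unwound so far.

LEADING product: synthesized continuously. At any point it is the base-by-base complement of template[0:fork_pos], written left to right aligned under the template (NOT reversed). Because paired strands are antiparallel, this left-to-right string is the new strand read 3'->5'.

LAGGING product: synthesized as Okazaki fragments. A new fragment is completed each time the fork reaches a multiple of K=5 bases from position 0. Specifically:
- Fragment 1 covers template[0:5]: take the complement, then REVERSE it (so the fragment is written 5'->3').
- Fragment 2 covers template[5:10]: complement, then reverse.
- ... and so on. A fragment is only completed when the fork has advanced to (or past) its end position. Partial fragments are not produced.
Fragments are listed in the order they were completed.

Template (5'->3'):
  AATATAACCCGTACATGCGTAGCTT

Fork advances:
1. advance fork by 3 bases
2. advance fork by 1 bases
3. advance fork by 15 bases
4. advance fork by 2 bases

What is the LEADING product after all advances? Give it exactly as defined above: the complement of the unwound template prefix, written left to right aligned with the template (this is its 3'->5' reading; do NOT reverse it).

Answer: TTATATTGGGCATGTACGCAT

Derivation:
Step 1: advance 3 -> fork_pos = 0 + 3 = 3.
Step 2: advance 1 -> fork_pos = 3 + 1 = 4.
Step 3: advance 15 -> fork_pos = 4 + 15 = 19.
Step 4: advance 2 -> fork_pos = 19 + 2 = 21.
Unwound prefix: template[0:21] = AATATAACCCGTACATGCGTA
Complement it base by base (A<->T, C<->G), keeping left-to-right order:
  [0:5] AATAT -> TTATA
  [5:10] AACCC -> TTGGG
  [10:15] GTACA -> CATGT
  [15:20] TGCGT -> ACGCA
  [20:21] A -> T
Concatenate: TTATATTGGGCATGTACGCAT (length 21; written aligned with the template, i.e. 3'->5').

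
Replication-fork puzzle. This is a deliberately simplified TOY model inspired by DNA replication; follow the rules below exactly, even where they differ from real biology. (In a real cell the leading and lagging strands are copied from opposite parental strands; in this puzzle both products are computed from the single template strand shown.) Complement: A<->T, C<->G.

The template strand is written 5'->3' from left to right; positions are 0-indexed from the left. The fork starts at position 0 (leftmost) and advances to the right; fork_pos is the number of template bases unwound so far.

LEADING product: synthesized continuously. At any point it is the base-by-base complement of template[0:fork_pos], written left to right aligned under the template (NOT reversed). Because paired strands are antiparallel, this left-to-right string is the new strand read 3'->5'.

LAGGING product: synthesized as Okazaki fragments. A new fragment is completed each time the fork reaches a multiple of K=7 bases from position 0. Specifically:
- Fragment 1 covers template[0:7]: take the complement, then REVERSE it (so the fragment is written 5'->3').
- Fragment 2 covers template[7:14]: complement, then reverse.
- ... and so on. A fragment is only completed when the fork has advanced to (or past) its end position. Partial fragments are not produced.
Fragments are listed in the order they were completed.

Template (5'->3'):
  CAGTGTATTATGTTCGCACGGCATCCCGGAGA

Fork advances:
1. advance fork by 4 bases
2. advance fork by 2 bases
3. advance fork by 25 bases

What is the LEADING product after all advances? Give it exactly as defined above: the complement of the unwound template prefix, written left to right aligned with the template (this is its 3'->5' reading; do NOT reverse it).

Step 1: advance 4 -> fork_pos = 0 + 4 = 4.
Step 2: advance 2 -> fork_pos = 4 + 2 = 6.
Step 3: advance 25 -> fork_pos = 6 + 25 = 31.
Unwound prefix: template[0:31] = CAGTGTATTATGTTCGCACGGCATCCCGGAG
Complement it base by base (A<->T, C<->G), keeping left-to-right order:
  [0:5] CAGTG -> GTCAC
  [5:10] TATTA -> ATAAT
  [10:15] TGTTC -> ACAAG
  [15:20] GCACG -> CGTGC
  [20:25] GCATC -> CGTAG
  [25:30] CCGGA -> GGCCT
  [30:31] G -> C
Concatenate: GTCACATAATACAAGCGTGCCGTAGGGCCTC (length 31; written aligned with the template, i.e. 3'->5').

Answer: GTCACATAATACAAGCGTGCCGTAGGGCCTC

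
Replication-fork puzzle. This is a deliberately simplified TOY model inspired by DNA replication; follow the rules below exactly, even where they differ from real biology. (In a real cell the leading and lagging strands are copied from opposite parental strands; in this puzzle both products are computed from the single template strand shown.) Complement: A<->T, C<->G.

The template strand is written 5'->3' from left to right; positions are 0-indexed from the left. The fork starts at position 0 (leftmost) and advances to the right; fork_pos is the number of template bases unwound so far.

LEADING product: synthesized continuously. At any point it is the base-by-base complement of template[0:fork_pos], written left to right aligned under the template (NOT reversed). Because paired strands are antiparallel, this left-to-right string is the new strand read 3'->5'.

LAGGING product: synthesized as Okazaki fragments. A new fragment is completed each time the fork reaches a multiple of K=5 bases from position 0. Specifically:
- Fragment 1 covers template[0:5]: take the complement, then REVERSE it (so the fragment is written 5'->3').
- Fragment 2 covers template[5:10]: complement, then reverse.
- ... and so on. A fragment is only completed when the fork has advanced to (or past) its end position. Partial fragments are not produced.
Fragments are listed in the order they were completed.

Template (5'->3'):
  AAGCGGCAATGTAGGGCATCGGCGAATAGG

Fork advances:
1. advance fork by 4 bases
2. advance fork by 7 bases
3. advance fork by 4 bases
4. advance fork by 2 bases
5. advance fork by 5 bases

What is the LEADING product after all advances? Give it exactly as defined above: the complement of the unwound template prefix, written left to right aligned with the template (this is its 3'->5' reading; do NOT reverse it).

Answer: TTCGCCGTTACATCCCGTAGCC

Derivation:
Step 1: advance 4 -> fork_pos = 0 + 4 = 4.
Step 2: advance 7 -> fork_pos = 4 + 7 = 11.
Step 3: advance 4 -> fork_pos = 11 + 4 = 15.
Step 4: advance 2 -> fork_pos = 15 + 2 = 17.
Step 5: advance 5 -> fork_pos = 17 + 5 = 22.
Unwound prefix: template[0:22] = AAGCGGCAATGTAGGGCATCGG
Complement it base by base (A<->T, C<->G), keeping left-to-right order:
  [0:5] AAGCG -> TTCGC
  [5:10] GCAAT -> CGTTA
  [10:15] GTAGG -> CATCC
  [15:20] GCATC -> CGTAG
  [20:22] GG -> CC
Concatenate: TTCGCCGTTACATCCCGTAGCC (length 22; written aligned with the template, i.e. 3'->5').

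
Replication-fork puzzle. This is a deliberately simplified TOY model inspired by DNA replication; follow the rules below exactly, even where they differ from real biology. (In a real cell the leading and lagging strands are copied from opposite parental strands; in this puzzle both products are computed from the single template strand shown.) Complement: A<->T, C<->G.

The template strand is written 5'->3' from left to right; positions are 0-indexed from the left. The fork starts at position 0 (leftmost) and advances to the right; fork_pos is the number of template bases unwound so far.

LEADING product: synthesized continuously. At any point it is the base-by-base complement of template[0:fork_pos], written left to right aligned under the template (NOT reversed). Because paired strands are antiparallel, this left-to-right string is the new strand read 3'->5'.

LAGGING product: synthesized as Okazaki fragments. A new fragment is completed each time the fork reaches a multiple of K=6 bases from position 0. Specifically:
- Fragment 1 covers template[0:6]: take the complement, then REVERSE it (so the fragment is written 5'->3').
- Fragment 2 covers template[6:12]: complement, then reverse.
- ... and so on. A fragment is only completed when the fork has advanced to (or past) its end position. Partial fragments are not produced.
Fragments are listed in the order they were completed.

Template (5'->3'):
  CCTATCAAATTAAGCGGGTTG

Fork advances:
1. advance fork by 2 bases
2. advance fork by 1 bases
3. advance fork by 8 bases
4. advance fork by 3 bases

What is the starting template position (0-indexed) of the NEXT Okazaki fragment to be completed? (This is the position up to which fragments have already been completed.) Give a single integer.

Answer: 12

Derivation:
Step 1: advance 2 -> fork_pos = 0 + 2 = 2. Next multiple of 6 is 6 (not reached); still 0 fragment(s).
Step 2: advance 1 -> fork_pos = 2 + 1 = 3. Next multiple of 6 is 6 (not reached); still 0 fragment(s).
Step 3: advance 8 -> fork_pos = 3 + 8 = 11. Reached multiple(s) of 6: 6 -> fragment 1 completed (1 total).
Step 4: advance 3 -> fork_pos = 11 + 3 = 14. Reached multiple(s) of 6: 12 -> fragment 2 completed (2 total).
2 fragment(s) completed, covering template[0:12] (2 x 6 = 12). The next fragment, fragment 3, covers template[12:18], so it starts at position 12.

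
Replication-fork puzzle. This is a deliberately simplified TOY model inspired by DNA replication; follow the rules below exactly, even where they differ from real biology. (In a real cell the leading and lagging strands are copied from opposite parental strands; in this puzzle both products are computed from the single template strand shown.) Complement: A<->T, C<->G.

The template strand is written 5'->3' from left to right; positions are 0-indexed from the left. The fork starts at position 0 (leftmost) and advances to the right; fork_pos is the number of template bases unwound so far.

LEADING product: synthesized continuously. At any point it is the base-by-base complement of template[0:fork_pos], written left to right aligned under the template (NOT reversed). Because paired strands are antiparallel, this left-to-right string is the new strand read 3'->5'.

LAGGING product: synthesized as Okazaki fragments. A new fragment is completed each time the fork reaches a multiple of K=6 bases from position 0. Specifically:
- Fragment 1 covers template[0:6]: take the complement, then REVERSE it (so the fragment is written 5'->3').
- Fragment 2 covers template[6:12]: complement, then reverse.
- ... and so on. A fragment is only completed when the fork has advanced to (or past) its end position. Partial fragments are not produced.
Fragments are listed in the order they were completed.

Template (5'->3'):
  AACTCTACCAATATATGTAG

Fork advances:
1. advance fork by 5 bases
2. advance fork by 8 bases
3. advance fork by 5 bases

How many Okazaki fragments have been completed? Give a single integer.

Step 1: advance 5 -> fork_pos = 0 + 5 = 5. Next multiple of 6 is 6 (not reached); still 0 fragment(s).
Step 2: advance 8 -> fork_pos = 5 + 8 = 13. Reached multiple(s) of 6: 6, 12 -> fragments 1-2 completed (2 total).
Step 3: advance 5 -> fork_pos = 13 + 5 = 18. Reached multiple(s) of 6: 18 -> fragment 3 completed (3 total).
Check: final fork_pos = 18; the multiples of 6 that are <= 18 are 6..18 -> 18 // 6 = 3 completed fragment(s).

Answer: 3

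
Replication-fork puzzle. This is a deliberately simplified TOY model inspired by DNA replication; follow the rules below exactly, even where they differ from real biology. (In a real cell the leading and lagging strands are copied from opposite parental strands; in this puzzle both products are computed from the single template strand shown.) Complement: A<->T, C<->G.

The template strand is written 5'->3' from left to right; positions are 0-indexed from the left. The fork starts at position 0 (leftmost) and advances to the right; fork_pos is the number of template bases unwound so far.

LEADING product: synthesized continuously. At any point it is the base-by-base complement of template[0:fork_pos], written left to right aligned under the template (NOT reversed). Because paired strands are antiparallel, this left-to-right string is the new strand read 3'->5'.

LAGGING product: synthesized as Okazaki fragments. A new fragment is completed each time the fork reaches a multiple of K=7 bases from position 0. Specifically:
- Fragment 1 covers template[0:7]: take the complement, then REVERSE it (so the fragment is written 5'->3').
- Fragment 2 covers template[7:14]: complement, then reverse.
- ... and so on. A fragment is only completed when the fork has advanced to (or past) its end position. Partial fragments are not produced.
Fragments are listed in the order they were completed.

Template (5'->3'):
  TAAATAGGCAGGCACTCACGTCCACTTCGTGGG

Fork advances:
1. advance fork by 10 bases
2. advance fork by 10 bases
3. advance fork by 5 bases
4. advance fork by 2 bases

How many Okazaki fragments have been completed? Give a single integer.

Step 1: advance 10 -> fork_pos = 0 + 10 = 10. Reached multiple(s) of 7: 7 -> fragment 1 completed (1 total).
Step 2: advance 10 -> fork_pos = 10 + 10 = 20. Reached multiple(s) of 7: 14 -> fragment 2 completed (2 total).
Step 3: advance 5 -> fork_pos = 20 + 5 = 25. Reached multiple(s) of 7: 21 -> fragment 3 completed (3 total).
Step 4: advance 2 -> fork_pos = 25 + 2 = 27. Next multiple of 7 is 28 (not reached); still 3 fragment(s).
Check: final fork_pos = 27; the multiples of 7 that are <= 27 are 7..21 -> 27 // 7 = 3 completed fragment(s).

Answer: 3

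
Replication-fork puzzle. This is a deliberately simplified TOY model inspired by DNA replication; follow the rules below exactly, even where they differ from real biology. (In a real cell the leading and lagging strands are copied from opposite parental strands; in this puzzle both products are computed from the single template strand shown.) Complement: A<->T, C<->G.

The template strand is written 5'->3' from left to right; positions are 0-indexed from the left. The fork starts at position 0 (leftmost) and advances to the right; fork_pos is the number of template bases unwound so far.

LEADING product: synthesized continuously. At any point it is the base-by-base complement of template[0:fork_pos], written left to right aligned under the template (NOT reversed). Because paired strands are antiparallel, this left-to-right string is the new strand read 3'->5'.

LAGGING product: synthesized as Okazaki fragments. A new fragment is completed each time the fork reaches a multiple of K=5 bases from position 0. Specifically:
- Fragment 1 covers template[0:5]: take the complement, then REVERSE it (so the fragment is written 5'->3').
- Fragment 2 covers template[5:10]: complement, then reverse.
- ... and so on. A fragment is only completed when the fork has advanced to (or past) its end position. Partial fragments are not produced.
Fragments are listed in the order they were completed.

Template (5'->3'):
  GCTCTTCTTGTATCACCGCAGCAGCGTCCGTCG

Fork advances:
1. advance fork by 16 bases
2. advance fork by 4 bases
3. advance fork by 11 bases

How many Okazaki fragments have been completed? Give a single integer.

Step 1: advance 16 -> fork_pos = 0 + 16 = 16. Reached multiple(s) of 5: 5, 10, 15 -> fragments 1-3 completed (3 total).
Step 2: advance 4 -> fork_pos = 16 + 4 = 20. Reached multiple(s) of 5: 20 -> fragment 4 completed (4 total).
Step 3: advance 11 -> fork_pos = 20 + 11 = 31. Reached multiple(s) of 5: 25, 30 -> fragments 5-6 completed (6 total).
Check: final fork_pos = 31; the multiples of 5 that are <= 31 are 5..30 -> 31 // 5 = 6 completed fragment(s).

Answer: 6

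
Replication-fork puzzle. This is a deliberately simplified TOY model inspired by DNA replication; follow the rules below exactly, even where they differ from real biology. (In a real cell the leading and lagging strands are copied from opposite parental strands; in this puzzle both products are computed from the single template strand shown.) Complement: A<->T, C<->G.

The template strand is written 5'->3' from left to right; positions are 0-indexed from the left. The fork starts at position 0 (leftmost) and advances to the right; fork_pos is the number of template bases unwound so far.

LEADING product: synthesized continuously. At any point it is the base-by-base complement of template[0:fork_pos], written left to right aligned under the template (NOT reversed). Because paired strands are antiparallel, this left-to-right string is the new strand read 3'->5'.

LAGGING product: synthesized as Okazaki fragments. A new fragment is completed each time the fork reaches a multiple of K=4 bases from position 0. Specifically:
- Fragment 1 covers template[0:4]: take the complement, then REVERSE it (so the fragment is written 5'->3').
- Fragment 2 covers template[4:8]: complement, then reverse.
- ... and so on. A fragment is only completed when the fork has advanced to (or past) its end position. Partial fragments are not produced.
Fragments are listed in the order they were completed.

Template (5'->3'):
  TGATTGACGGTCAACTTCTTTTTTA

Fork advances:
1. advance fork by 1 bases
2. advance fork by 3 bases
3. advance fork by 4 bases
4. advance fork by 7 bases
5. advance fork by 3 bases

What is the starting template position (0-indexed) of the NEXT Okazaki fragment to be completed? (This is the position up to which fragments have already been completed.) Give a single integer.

Step 1: advance 1 -> fork_pos = 0 + 1 = 1. Next multiple of 4 is 4 (not reached); still 0 fragment(s).
Step 2: advance 3 -> fork_pos = 1 + 3 = 4. Reached multiple(s) of 4: 4 -> fragment 1 completed (1 total).
Step 3: advance 4 -> fork_pos = 4 + 4 = 8. Reached multiple(s) of 4: 8 -> fragment 2 completed (2 total).
Step 4: advance 7 -> fork_pos = 8 + 7 = 15. Reached multiple(s) of 4: 12 -> fragment 3 completed (3 total).
Step 5: advance 3 -> fork_pos = 15 + 3 = 18. Reached multiple(s) of 4: 16 -> fragment 4 completed (4 total).
4 fragment(s) completed, covering template[0:16] (4 x 4 = 16). The next fragment, fragment 5, covers template[16:20], so it starts at position 16.

Answer: 16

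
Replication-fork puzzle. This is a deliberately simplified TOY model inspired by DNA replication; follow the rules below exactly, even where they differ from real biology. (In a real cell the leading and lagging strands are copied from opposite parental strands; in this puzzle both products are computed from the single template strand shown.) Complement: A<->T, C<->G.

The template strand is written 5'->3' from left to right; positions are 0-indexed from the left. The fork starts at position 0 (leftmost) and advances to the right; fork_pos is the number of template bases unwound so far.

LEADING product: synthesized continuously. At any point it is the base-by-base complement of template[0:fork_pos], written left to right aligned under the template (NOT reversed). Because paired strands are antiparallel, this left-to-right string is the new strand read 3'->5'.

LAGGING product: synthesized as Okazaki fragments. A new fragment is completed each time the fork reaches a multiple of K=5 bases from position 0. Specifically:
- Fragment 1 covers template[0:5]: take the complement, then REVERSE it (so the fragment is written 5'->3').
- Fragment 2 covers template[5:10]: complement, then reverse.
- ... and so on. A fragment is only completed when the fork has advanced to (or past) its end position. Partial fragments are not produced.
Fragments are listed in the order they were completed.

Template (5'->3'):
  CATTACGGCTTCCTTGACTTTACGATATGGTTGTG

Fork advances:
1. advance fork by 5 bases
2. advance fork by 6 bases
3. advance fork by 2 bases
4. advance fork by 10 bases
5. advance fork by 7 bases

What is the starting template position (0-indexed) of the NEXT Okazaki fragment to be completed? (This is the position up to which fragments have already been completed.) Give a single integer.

Answer: 30

Derivation:
Step 1: advance 5 -> fork_pos = 0 + 5 = 5. Reached multiple(s) of 5: 5 -> fragment 1 completed (1 total).
Step 2: advance 6 -> fork_pos = 5 + 6 = 11. Reached multiple(s) of 5: 10 -> fragment 2 completed (2 total).
Step 3: advance 2 -> fork_pos = 11 + 2 = 13. Next multiple of 5 is 15 (not reached); still 2 fragment(s).
Step 4: advance 10 -> fork_pos = 13 + 10 = 23. Reached multiple(s) of 5: 15, 20 -> fragments 3-4 completed (4 total).
Step 5: advance 7 -> fork_pos = 23 + 7 = 30. Reached multiple(s) of 5: 25, 30 -> fragments 5-6 completed (6 total).
6 fragment(s) completed, covering template[0:30] (6 x 5 = 30). The next fragment, fragment 7, covers template[30:35], so it starts at position 30.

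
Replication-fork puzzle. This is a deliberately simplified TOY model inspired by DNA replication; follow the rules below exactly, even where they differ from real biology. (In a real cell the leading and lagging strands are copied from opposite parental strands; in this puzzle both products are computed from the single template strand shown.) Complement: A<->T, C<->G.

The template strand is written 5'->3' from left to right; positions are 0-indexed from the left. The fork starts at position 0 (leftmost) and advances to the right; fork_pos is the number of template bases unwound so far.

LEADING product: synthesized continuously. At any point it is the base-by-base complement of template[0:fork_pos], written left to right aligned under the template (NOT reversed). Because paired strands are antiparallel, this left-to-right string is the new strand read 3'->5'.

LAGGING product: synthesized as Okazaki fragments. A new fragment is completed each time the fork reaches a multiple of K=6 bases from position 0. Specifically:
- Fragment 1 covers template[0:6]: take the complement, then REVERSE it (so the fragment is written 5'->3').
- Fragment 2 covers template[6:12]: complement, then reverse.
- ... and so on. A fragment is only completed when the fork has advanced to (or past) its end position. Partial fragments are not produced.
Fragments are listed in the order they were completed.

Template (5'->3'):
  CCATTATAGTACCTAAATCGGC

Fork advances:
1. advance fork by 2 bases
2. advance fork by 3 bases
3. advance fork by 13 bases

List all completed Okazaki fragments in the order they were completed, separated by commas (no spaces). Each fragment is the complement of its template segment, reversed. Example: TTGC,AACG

Answer: TAATGG,GTACTA,ATTTAG

Derivation:
Step 1: advance 2 -> fork_pos = 0 + 2 = 2. Next multiple of 6 is 6 (not reached); still 0 fragment(s).
Step 2: advance 3 -> fork_pos = 2 + 3 = 5. Next multiple of 6 is 6 (not reached); still 0 fragment(s).
Step 3: advance 13 -> fork_pos = 5 + 13 = 18. Reached multiple(s) of 6: 6, 12, 18 -> fragments 1-3 completed (3 total).
Final fork_pos = 18, so 3 fragment(s) are complete. Build each: template segment -> complement -> reverse.
Fragment 1: template[0:6] = CCATTA -> complement GGTAAT -> reversed TAATGG
Fragment 2: template[6:12] = TAGTAC -> complement ATCATG -> reversed GTACTA
Fragment 3: template[12:18] = CTAAAT -> complement GATTTA -> reversed ATTTAG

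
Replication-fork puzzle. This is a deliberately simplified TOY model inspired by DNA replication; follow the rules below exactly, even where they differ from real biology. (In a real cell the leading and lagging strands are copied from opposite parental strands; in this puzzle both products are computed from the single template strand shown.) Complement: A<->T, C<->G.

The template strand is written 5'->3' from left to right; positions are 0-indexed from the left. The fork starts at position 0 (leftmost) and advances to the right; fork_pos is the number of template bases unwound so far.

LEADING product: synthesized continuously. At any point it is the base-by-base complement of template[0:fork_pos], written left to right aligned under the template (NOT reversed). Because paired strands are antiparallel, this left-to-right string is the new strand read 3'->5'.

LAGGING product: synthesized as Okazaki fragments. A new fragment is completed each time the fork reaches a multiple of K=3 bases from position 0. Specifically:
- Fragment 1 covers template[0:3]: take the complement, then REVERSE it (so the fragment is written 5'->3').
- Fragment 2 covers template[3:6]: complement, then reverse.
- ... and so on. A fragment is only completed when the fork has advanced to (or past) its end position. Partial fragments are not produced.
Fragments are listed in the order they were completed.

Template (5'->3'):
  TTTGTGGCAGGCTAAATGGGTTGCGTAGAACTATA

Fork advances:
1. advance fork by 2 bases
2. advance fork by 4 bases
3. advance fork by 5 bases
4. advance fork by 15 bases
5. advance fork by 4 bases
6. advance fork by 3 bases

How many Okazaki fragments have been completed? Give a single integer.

Step 1: advance 2 -> fork_pos = 0 + 2 = 2. Next multiple of 3 is 3 (not reached); still 0 fragment(s).
Step 2: advance 4 -> fork_pos = 2 + 4 = 6. Reached multiple(s) of 3: 3, 6 -> fragments 1-2 completed (2 total).
Step 3: advance 5 -> fork_pos = 6 + 5 = 11. Reached multiple(s) of 3: 9 -> fragment 3 completed (3 total).
Step 4: advance 15 -> fork_pos = 11 + 15 = 26. Reached multiple(s) of 3: 12, 15, 18, 21, 24 -> fragments 4-8 completed (8 total).
Step 5: advance 4 -> fork_pos = 26 + 4 = 30. Reached multiple(s) of 3: 27, 30 -> fragments 9-10 completed (10 total).
Step 6: advance 3 -> fork_pos = 30 + 3 = 33. Reached multiple(s) of 3: 33 -> fragment 11 completed (11 total).
Check: final fork_pos = 33; the multiples of 3 that are <= 33 are 3..33 -> 33 // 3 = 11 completed fragment(s).

Answer: 11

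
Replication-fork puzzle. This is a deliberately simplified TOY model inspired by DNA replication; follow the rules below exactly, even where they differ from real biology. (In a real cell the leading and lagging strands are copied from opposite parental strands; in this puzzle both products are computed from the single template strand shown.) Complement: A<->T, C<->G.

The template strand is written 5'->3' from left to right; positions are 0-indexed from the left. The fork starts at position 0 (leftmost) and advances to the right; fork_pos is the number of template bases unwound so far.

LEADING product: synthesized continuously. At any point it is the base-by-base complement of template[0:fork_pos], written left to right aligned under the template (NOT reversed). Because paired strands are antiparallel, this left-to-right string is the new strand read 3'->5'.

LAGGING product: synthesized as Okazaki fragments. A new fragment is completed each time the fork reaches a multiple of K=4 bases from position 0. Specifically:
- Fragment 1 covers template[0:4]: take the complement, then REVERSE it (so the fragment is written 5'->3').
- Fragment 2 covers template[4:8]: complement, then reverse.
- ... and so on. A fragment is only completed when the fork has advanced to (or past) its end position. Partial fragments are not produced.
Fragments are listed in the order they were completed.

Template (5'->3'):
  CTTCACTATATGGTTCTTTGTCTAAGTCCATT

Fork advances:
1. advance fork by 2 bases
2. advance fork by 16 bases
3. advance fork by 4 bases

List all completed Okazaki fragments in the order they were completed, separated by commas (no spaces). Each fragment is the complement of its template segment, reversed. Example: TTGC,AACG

Step 1: advance 2 -> fork_pos = 0 + 2 = 2. Next multiple of 4 is 4 (not reached); still 0 fragment(s).
Step 2: advance 16 -> fork_pos = 2 + 16 = 18. Reached multiple(s) of 4: 4, 8, 12, 16 -> fragments 1-4 completed (4 total).
Step 3: advance 4 -> fork_pos = 18 + 4 = 22. Reached multiple(s) of 4: 20 -> fragment 5 completed (5 total).
Final fork_pos = 22, so 5 fragment(s) are complete. Build each: template segment -> complement -> reverse.
Fragment 1: template[0:4] = CTTC -> complement GAAG -> reversed GAAG
Fragment 2: template[4:8] = ACTA -> complement TGAT -> reversed TAGT
Fragment 3: template[8:12] = TATG -> complement ATAC -> reversed CATA
Fragment 4: template[12:16] = GTTC -> complement CAAG -> reversed GAAC
Fragment 5: template[16:20] = TTTG -> complement AAAC -> reversed CAAA

Answer: GAAG,TAGT,CATA,GAAC,CAAA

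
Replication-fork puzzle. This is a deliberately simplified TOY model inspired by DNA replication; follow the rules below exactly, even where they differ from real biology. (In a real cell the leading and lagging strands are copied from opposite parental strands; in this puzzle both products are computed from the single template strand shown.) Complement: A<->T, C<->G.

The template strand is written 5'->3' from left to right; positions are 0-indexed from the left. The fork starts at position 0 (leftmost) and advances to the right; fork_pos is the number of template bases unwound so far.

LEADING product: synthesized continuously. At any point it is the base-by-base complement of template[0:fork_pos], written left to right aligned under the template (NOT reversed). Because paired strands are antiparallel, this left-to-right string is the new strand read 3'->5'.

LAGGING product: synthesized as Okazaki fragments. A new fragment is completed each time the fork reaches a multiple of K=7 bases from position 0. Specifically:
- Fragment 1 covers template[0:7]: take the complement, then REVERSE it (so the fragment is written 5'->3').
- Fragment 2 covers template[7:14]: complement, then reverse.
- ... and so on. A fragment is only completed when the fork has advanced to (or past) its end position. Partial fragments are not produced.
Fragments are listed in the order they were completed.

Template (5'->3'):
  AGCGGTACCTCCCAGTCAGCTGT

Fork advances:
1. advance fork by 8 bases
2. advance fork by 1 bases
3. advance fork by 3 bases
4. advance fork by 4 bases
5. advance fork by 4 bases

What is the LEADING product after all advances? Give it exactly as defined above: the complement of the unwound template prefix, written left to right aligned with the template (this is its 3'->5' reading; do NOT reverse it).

Step 1: advance 8 -> fork_pos = 0 + 8 = 8.
Step 2: advance 1 -> fork_pos = 8 + 1 = 9.
Step 3: advance 3 -> fork_pos = 9 + 3 = 12.
Step 4: advance 4 -> fork_pos = 12 + 4 = 16.
Step 5: advance 4 -> fork_pos = 16 + 4 = 20.
Unwound prefix: template[0:20] = AGCGGTACCTCCCAGTCAGC
Complement it base by base (A<->T, C<->G), keeping left-to-right order:
  [0:5] AGCGG -> TCGCC
  [5:10] TACCT -> ATGGA
  [10:15] CCCAG -> GGGTC
  [15:20] TCAGC -> AGTCG
Concatenate: TCGCCATGGAGGGTCAGTCG (length 20; written aligned with the template, i.e. 3'->5').

Answer: TCGCCATGGAGGGTCAGTCG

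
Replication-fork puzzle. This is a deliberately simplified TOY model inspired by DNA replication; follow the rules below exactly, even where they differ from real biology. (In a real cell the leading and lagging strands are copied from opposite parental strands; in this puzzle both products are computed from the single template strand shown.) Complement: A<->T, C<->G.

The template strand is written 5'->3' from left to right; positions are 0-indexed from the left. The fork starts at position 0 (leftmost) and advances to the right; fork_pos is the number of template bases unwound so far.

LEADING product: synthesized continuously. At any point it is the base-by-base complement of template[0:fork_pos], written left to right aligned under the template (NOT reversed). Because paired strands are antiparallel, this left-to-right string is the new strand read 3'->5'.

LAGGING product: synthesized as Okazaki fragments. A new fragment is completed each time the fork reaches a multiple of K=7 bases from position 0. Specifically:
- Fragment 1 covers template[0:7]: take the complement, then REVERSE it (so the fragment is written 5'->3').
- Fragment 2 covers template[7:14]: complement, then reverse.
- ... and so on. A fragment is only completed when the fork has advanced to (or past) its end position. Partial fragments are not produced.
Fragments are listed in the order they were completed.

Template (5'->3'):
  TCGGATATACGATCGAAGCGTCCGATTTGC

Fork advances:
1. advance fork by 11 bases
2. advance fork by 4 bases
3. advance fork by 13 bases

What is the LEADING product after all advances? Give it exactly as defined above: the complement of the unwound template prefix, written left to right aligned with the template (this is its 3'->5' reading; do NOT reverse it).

Step 1: advance 11 -> fork_pos = 0 + 11 = 11.
Step 2: advance 4 -> fork_pos = 11 + 4 = 15.
Step 3: advance 13 -> fork_pos = 15 + 13 = 28.
Unwound prefix: template[0:28] = TCGGATATACGATCGAAGCGTCCGATTT
Complement it base by base (A<->T, C<->G), keeping left-to-right order:
  [0:5] TCGGA -> AGCCT
  [5:10] TATAC -> ATATG
  [10:15] GATCG -> CTAGC
  [15:20] AAGCG -> TTCGC
  [20:25] TCCGA -> AGGCT
  [25:28] TTT -> AAA
Concatenate: AGCCTATATGCTAGCTTCGCAGGCTAAA (length 28; written aligned with the template, i.e. 3'->5').

Answer: AGCCTATATGCTAGCTTCGCAGGCTAAA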